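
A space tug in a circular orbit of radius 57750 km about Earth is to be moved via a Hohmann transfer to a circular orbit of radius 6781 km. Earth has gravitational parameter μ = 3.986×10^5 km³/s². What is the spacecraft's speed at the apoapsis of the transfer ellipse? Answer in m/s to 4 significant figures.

The Hohmann ellipse has a_t = (r₁ + r₂)/2 = 32265.5 km.
The apoapsis of the transfer ellipse is at r = 57750 km.
Applying v² = μ(2/r − 1/a_t): v = 1.204 km/s.

v = 1204 m/s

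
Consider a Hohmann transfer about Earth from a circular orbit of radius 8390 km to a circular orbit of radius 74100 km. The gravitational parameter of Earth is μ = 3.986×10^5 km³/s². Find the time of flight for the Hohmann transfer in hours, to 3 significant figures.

Transfer-ellipse semi-major axis a_t = (r₁ + r₂)/2 = (8390 + 74100)/2 = 41245 km.
Half the transfer-orbit period gives t = π√(a_t³/μ) = 41680 s.
Converting: 41680 s ÷ 3600 s/hour = 11.6 hours.

t = 11.6 hours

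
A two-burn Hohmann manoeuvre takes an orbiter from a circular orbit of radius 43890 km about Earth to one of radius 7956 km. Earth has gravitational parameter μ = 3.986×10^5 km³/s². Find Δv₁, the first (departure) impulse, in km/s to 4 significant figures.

The Hohmann ellipse has a_t = (r₁ + r₂)/2 = 25923 km.
Circular speed at r = 43890 km: v_c = √(μ/r) = 3.014 km/s.
Vis-viva on the transfer ellipse at r = 43890 km gives v_t = √[μ(2/r − 1/a_t)] = 1.670 km/s.
Δv₁ = |v_t − v_c| = |1.670 − 3.014| = 1.344 km/s.

Δv₁ = 1.344 km/s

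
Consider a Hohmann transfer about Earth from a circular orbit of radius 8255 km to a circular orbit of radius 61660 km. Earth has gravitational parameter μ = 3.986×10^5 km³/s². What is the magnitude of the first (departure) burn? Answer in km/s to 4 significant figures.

Δv₁ = 2.280 km/s

The Hohmann ellipse has a_t = (r₁ + r₂)/2 = 34957.5 km.
On the circular orbit at r = 8255 km, v_c = √(μ/r) = 6.949 km/s.
Transfer-orbit speed at the same r (vis-viva, a = a_t): v_t = √[μ(2/r − 1/a_t)] = 9.229 km/s.
Δv₁ = |v_t − v_c| = |9.229 − 6.949| = 2.280 km/s.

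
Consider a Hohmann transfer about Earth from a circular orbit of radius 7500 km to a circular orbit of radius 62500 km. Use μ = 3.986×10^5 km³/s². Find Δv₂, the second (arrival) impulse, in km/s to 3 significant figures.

Δv₂ = 1.36 km/s

The Hohmann ellipse has a_t = (r₁ + r₂)/2 = 35000 km.
Circular speed at r = 62500 km: v_c = √(μ/r) = 2.525 km/s.
Vis-viva on the transfer ellipse at r = 62500 km gives v_t = √[μ(2/r − 1/a_t)] = 1.169 km/s.
Δv₂ = |v_t − v_c| = |1.169 − 2.525| = 1.356 km/s.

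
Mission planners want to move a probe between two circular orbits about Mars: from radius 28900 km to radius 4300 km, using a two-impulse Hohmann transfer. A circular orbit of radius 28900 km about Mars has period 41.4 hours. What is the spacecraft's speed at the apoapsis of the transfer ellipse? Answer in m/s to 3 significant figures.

v = 620 m/s

From Kepler's third law T² = 4π²r³/μ at r = 28900 km, T = 41.4 hours = 41.4 × 3600 s = 1.4904×10^5 s: μ = 4π²r³/T² = 42899.0 km³/s².
The Hohmann ellipse has a_t = (r₁ + r₂)/2 = 16600 km.
The apoapsis of the transfer ellipse is at r = 28900 km.
From the vis-viva equation, v = √[μ(2/r − 1/a_t)] = 0.6201 km/s.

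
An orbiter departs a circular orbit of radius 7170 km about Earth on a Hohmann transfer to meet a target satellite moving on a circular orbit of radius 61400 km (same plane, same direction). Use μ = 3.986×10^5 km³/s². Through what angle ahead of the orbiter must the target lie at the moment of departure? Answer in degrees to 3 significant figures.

φ = 105°

Semi-major axis of the transfer orbit: a_t = (7170 + 61400)/2 = 34285 km.
The half-period of the transfer ellipse is t = π√(a_t³/μ) = 31590 s.
The target's mean motion on its circular orbit is ω₂ = √(μ/r₂³) = 4.150×10^-5 rad/s.
Angle swept by the target during transfer: ω₂·t = 1.311 rad = 75.11°.
The orbiter traverses 180° on the transfer ellipse, so the target must lead by 180° − 75.11° = 105°.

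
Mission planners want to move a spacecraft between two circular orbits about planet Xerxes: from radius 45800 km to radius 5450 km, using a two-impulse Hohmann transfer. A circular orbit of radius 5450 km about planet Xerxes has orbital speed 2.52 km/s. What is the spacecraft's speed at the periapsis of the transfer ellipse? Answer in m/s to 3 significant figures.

From the circular-orbit relation v² = μ/r at r = 5450 km: μ = v²r = (2.52)² × 5450 = 34609.7 km³/s².
Semi-major axis of the transfer orbit: a_t = (45800 + 5450)/2 = 25625 km.
At periapsis, r = 5450 km.
Applying v² = μ(2/r − 1/a_t): v = 3.369 km/s.

v = 3370 m/s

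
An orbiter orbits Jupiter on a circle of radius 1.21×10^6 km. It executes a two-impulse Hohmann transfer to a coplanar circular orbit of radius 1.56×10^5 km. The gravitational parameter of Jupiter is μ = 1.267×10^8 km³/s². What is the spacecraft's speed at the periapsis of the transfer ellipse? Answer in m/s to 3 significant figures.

Transfer-ellipse semi-major axis a_t = (r₁ + r₂)/2 = (1.210×10^6 + 1.560×10^5)/2 = 6.830×10^5 km.
At periapsis, r = 1.560×10^5 km.
Vis-viva: v = √[μ(2/r − 1/a_t)] = √[1.267×10^8 × (2/1.560×10^5 − 1/6.830×10^5)] = 37.93 km/s.

v = 37900 m/s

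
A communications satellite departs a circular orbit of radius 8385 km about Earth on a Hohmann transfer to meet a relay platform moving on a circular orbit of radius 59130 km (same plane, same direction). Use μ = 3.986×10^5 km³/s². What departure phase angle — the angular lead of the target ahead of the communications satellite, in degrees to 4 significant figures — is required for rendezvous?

φ = 102.4°

Semi-major axis of the transfer orbit: a_t = (8385 + 59130)/2 = 33757.5 km.
The half-period of the transfer ellipse is t = π√(a_t³/μ) = 30862.89 s.
Target angular speed ω₂ = √(μ/r₂³) = 4.390933×10^-5 rad/s.
Angle swept by the target during transfer: ω₂·t = 1.355169 rad = 77.645°.
Arrival is 180° from departure on the ellipse, so φ = 180° − 77.645° = 102.4°.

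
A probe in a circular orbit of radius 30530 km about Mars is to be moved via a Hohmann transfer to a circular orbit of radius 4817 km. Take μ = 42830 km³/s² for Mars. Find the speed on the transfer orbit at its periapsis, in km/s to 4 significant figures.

Transfer-ellipse semi-major axis a_t = (r₁ + r₂)/2 = (30530 + 4817)/2 = 17673.5 km.
The periapsis of the transfer ellipse is at r = 4817 km.
From the vis-viva equation, v = √[μ(2/r − 1/a_t)] = 3.919 km/s.

v = 3.919 km/s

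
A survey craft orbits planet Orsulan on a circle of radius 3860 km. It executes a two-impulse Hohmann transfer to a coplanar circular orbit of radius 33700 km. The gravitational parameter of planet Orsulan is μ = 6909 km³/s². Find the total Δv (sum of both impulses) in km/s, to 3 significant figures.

Transfer-ellipse semi-major axis a_t = (r₁ + r₂)/2 = (3860 + 33700)/2 = 18780 km.
At r₁ the circular-orbit speed is v₁ = √(μ/r₁) = 1.3379 km/s.
On the transfer ellipse at r₁, vis-viva gives v_p = √[μ(2/r₁ − 1/a_t)] = 1.7922 km/s.
First burn Δv₁ = |v_p − v₁| = 0.4543 km/s.
Circular speed at r₂: v₂ = √(μ/r₂) = 0.4528 km/s.
Transfer-orbit speed at r₂: v_a = √[μ(2/r₂ − 1/a_t)] = 0.2053 km/s.
Second burn Δv₂ = |v₂ − v_a| = 0.2475 km/s.
Δv = Δv₁ + Δv₂ = 0.4543 + 0.2475 = 0.7018 km/s.

Δv = 0.702 km/s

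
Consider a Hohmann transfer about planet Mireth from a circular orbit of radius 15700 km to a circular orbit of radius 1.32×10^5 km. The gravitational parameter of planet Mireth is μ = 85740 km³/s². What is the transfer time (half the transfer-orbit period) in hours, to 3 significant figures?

Semi-major axis of the transfer orbit: a_t = (15700 + 1.320×10^5)/2 = 73850 km.
Transfer time t = π√(a_t³/μ) = π√((73850)³ / 85740) = 2.153×10^5 s.
Converting: 2.153×10^5 s ÷ 3600 s/hour = 59.8 hours.

t = 59.8 hours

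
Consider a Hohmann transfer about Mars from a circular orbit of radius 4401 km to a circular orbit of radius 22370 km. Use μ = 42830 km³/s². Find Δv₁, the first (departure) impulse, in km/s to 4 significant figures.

Semi-major axis of the transfer orbit: a_t = (4401 + 22370)/2 = 13385.5 km.
On the circular orbit at r = 4401 km, v_c = √(μ/r) = 3.1196 km/s.
Transfer-orbit speed at the same r (vis-viva, a = a_t): v_t = √[μ(2/r − 1/a_t)] = 4.0329 km/s.
Δv₁ = |v_t − v_c| = |4.0329 − 3.1196| = 0.9133 km/s.

Δv₁ = 0.9133 km/s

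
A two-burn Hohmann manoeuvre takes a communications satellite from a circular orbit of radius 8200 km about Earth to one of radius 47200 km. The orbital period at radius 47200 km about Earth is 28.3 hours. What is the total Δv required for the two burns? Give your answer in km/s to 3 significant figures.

Δv = 3.46 km/s

From Kepler's third law T² = 4π²r³/μ at r = 47200 km, T = 28.3 hours = 28.3 × 3600 s = 1.0188×10^5 s: μ = 4π²r³/T² = 3.99952×10^5 km³/s².
The Hohmann ellipse has a_t = (r₁ + r₂)/2 = 27700 km.
Circular speed at r₁: v₁ = √(μ/r₁) = √(3.99952×10^5/8200) = 6.9839 km/s.
Transfer-orbit speed at r₁ (vis-viva): v_p = √[μ(2/r₁ − 1/a_t)] = 9.1165 km/s.
First burn Δv₁ = |v_p − v₁| = 2.133 km/s.
At r₂, v₂ = √(μ/r₂) = 2.911 km/s.
Transfer-orbit speed at r₂: v_a = √[μ(2/r₂ − 1/a_t)] = 1.584 km/s.
Second burn Δv₂ = |v₂ − v_a| = 1.327 km/s.
Δv = Δv₁ + Δv₂ = 2.133 + 1.327 = 3.460 km/s.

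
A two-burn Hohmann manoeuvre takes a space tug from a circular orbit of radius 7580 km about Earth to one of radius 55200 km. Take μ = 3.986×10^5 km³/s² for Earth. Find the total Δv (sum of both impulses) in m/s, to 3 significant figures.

Transfer-ellipse semi-major axis a_t = (r₁ + r₂)/2 = (7580 + 55200)/2 = 31390 km.
Circular speed at r₁: v₁ = √(μ/r₁) = √(3.986×10^5/7580) = 7.2516 km/s.
Transfer-orbit speed at r₁ (v² = μ(2/r − 1/a)): v_p = √[μ(2/r₁ − 1/a_t)] = 9.6163 km/s.
First burn Δv₁ = |v_p − v₁| = 2.3647 km/s.
Circular speed at r₂: v₂ = √(μ/r₂) = 2.6872 km/s.
Transfer-orbit speed at r₂: v_a = √[μ(2/r₂ − 1/a_t)] = 1.3205 km/s.
Second burn Δv₂ = |v₂ − v_a| = 1.3667 km/s.
Total Δv = Δv₁ + Δv₂ = 3.731 km/s.

Δv = 3730 m/s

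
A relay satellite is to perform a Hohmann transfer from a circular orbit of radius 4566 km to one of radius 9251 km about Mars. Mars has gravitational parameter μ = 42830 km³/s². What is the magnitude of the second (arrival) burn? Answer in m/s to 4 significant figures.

Δv₂ = 402.4 m/s

Transfer-ellipse semi-major axis a_t = (r₁ + r₂)/2 = (4566 + 9251)/2 = 6908.5 km.
On the circular orbit at r = 9251 km, v_c = √(μ/r) = 2.1517 km/s.
Transfer-orbit speed at the same r (vis-viva, a = a_t): v_t = √[μ(2/r − 1/a_t)] = 1.7493 km/s.
Δv₂ = |v_t − v_c| = |1.7493 − 2.1517| = 0.4024 km/s.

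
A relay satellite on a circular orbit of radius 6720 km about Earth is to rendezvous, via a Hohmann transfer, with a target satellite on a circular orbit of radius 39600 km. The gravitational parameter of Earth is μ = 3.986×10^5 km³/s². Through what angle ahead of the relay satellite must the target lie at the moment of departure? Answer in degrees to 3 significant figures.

φ = 99.5°

Semi-major axis of the transfer orbit: a_t = (6720 + 39600)/2 = 23160 km.
Transfer time t = π√(a_t³/μ) = 17538 s.
Target angular speed ω₂ = √(μ/r₂³) = 8.0117×10^-5 rad/s.
Angle swept by the target during transfer: ω₂·t = 1.4051 rad = 80.51°.
Arrival is 180° from departure on the ellipse, so φ = 180° − 80.51° = 99.5°.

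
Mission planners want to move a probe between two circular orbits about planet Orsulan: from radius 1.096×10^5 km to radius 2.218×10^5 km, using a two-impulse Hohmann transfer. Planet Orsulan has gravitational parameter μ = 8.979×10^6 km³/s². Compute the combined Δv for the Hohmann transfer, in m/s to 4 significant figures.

Δv = 2609 m/s

Semi-major axis of the transfer orbit: a_t = (1.096×10^5 + 2.218×10^5)/2 = 1.657×10^5 km.
Circular speed at r₁: v₁ = √(μ/r₁) = √(8.979×10^6/1.096×10^5) = 9.0513 km/s.
On the transfer ellipse at r₁, vis-viva equation gives v_p = √[μ(2/r₁ − 1/a_t)] = 10.472 km/s.
First burn Δv₁ = |v_p − v₁| = 1.421 km/s.
At r₂, v₂ = √(μ/r₂) = 6.363 km/s.
Transfer-orbit speed at r₂: v_a = √[μ(2/r₂ − 1/a_t)] = 5.175 km/s.
Second burn Δv₂ = |v₂ − v_a| = 1.188 km/s.
Δv = Δv₁ + Δv₂ = 1.421 + 1.188 = 2.609 km/s.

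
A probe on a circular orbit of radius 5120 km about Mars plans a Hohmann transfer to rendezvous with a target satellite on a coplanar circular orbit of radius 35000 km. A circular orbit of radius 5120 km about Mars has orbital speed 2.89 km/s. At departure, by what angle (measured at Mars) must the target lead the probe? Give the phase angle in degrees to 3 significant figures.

φ = 102°

From the circular-orbit relation v² = μ/r at r = 5120 km: μ = v²r = (2.89)² × 5120 = 42762.8 km³/s².
Transfer-ellipse semi-major axis a_t = (r₁ + r₂)/2 = (5120 + 35000)/2 = 20060 km.
Transfer time t = π√(a_t³/μ) = 43163.2 s.
The target's mean motion on its circular orbit is ω₂ = √(μ/r₂³) = 3.15814×10^-5 rad/s.
Angle swept by the target during transfer: ω₂·t = 1.36315 rad = 78.10°.
Arrival is 180° from departure on the ellipse, so φ = 180° − 78.10° = 102°.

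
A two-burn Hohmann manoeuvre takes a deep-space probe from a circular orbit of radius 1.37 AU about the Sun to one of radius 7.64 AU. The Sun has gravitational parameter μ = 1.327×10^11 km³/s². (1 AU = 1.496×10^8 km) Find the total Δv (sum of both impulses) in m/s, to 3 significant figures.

In km: r₁ = 1.37 × 1.496×10^8 = 2.04952×10^8 km; r₂ = 7.64 × 1.496×10^8 = 1.142944×10^9 km.
Semi-major axis of the transfer orbit: a_t = (2.04952×10^8 + 1.142944×10^9)/2 = 6.73948×10^8 km.
Circular speed at r₁: v₁ = √(μ/r₁) = √(1.327×10^11/2.04952×10^8) = 25.4454 km/s.
On the transfer ellipse at r₁, vis-viva gives v_p = √[μ(2/r₁ − 1/a_t)] = 33.1367 km/s.
First burn Δv₁ = |v_p − v₁| = 7.691 km/s.
Circular speed at r₂: v₂ = √(μ/r₂) = 10.775 km/s.
Transfer-orbit speed at r₂: v_a = √[μ(2/r₂ − 1/a_t)] = 5.9420 km/s.
Second burn Δv₂ = |v₂ − v_a| = 4.833 km/s.
Total Δv = Δv₁ + Δv₂ = 12.52 km/s.

Δv = 12500 m/s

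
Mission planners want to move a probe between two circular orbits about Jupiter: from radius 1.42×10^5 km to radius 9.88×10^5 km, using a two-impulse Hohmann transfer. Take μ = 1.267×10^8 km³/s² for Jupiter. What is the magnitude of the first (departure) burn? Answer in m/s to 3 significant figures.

The Hohmann ellipse has a_t = (r₁ + r₂)/2 = 5.650×10^5 km.
On the circular orbit at r = 1.420×10^5 km, v_c = √(μ/r) = 29.87 km/s.
Vis-viva on the transfer ellipse at r = 1.420×10^5 km gives v_t = √[μ(2/r − 1/a_t)] = 39.50 km/s.
Δv₁ = |v_t − v_c| = |39.50 − 29.87| = 9.630 km/s.

Δv₁ = 9630 m/s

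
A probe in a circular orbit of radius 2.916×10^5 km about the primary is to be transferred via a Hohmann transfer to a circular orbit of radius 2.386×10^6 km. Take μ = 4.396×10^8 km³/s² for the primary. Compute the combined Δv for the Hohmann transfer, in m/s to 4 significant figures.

The Hohmann ellipse has a_t = (r₁ + r₂)/2 = 1.3388×10^6 km.
Circular speed at r₁: v₁ = √(μ/r₁) = √(4.396×10^8/2.916×10^5) = 38.827 km/s.
On the transfer ellipse at r₁, v² = μ(2/r − 1/a) gives v_p = √[μ(2/r₁ − 1/a_t)] = 51.834 km/s.
First burn Δv₁ = |v_p − v₁| = 13.01 km/s.
At r₂, v₂ = √(μ/r₂) = 13.574 km/s.
Transfer-orbit speed at r₂: v_a = √[μ(2/r₂ − 1/a_t)] = 6.3348 km/s.
Second burn Δv₂ = |v₂ − v_a| = 7.239 km/s.
Δv = Δv₁ + Δv₂ = 13.01 + 7.239 = 20.25 km/s.

Δv = 20250 m/s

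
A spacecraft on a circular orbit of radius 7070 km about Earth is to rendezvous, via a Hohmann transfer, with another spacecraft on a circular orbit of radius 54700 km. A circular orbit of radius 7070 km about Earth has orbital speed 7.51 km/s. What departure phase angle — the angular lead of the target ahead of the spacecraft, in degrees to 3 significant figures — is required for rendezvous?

φ = 104°

From the circular-orbit relation v² = μ/r at r = 7070 km: μ = v²r = (7.51)² × 7070 = 3.98749×10^5 km³/s².
Semi-major axis of the transfer orbit: a_t = (7070 + 54700)/2 = 30885 km.
The half-period of the transfer ellipse is t = π√(a_t³/μ) = 27004 s.
Target angular speed ω₂ = √(μ/r₂³) = 4.9359×10^-5 rad/s.
Angle swept by the target during transfer: ω₂·t = 1.3329 rad = 76.37°.
Arrival is 180° from departure on the ellipse, so φ = 180° − 76.37° = 104°.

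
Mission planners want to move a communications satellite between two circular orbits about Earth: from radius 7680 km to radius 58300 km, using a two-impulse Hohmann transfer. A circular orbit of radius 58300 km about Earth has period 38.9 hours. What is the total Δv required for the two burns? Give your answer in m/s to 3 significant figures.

Δv = 3730 m/s

From Kepler's third law T² = 4π²r³/μ at r = 58300 km, T = 38.9 hours = 38.9 × 3600 s = 1.4004×10^5 s: μ = 4π²r³/T² = 3.98897×10^5 km³/s².
Transfer-ellipse semi-major axis a_t = (r₁ + r₂)/2 = (7680 + 58300)/2 = 32990 km.
At r₁ the circular-orbit speed is v₁ = √(μ/r₁) = 7.2069 km/s.
Transfer-orbit speed at r₁ (vis-viva equation): v_p = √[μ(2/r₁ − 1/a_t)] = 9.5806 km/s.
First burn Δv₁ = |v_p − v₁| = 2.3737 km/s.
At r₂, v₂ = √(μ/r₂) = 2.6158 km/s.
Transfer-orbit speed at r₂: v_a = √[μ(2/r₂ − 1/a_t)] = 1.2621 km/s.
Second burn Δv₂ = |v₂ − v_a| = 1.3537 km/s.
Δv = Δv₁ + Δv₂ = 2.3737 + 1.3537 = 3.727 km/s.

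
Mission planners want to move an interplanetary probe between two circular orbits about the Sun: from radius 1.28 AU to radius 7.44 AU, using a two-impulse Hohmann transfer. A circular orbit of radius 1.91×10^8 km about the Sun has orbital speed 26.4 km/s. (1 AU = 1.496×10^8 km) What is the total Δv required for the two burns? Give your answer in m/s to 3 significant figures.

Δv = 13100 m/s

From the circular-orbit relation v² = μ/r at r = 1.91×10^8 km: μ = v²r = (26.4)² × 1.91×10^8 = 1.33119×10^11 km³/s².
In km: r₁ = 1.28 × 1.496×10^8 = 1.91488×10^8 km; r₂ = 7.44 × 1.496×10^8 = 1.113024×10^9 km.
Semi-major axis of the transfer orbit: a_t = (1.91488×10^8 + 1.113024×10^9)/2 = 6.52256×10^8 km.
Circular speed at r₁: v₁ = √(μ/r₁) = √(1.33119×10^11/1.91488×10^8) = 26.366 km/s.
Transfer-orbit speed at r₁ (vis-viva): v_p = √[μ(2/r₁ − 1/a_t)] = 34.442 km/s.
First burn Δv₁ = |v_p − v₁| = 8.076 km/s.
Circular speed at r₂: v₂ = √(μ/r₂) = 10.9362 km/s.
Transfer-orbit speed at r₂: v_a = √[μ(2/r₂ − 1/a_t)] = 5.92557 km/s.
Second burn Δv₂ = |v₂ − v_a| = 5.011 km/s.
Δv = Δv₁ + Δv₂ = 8.076 + 5.011 = 13.09 km/s.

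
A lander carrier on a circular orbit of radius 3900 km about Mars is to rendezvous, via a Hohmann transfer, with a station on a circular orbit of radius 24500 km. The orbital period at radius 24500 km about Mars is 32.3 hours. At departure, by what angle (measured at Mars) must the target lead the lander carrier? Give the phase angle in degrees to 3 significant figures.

From Kepler's third law T² = 4π²r³/μ at r = 24500 km, T = 32.3 hours = 32.3 × 3600 s = 1.1628×10^5 s: μ = 4π²r³/T² = 42938.6 km³/s².
The Hohmann ellipse has a_t = (r₁ + r₂)/2 = 14200 km.
The half-period of the transfer ellipse is t = π√(a_t³/μ) = 25654 s.
The target's mean motion on its circular orbit is ω₂ = √(μ/r₂³) = 5.4035×10^-5 rad/s.
Angle swept by the target during transfer: ω₂·t = 1.3862 rad = 79.42°.
Arrival is 180° from departure on the ellipse, so φ = 180° − 79.42° = 101°.

φ = 101°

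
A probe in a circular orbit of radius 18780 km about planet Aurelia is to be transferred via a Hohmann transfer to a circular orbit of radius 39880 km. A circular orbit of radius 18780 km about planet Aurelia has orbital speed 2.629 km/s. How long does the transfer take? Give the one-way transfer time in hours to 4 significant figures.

From the circular-orbit relation v² = μ/r at r = 18780 km: μ = v²r = (2.629)² × 18780 = 1.29801×10^5 km³/s².
Semi-major axis of the transfer orbit: a_t = (18780 + 39880)/2 = 29330 km.
Transfer time t = π√(a_t³/μ) = π√((29330)³ / 1.29801×10^5) = 43800 s.
Converting: 43800 s ÷ 3600 s/hour = 12.17 hours.

t = 12.17 hours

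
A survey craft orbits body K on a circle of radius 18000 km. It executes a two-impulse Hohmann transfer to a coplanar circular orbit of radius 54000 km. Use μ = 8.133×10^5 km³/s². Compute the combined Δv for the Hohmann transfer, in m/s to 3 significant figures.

Δv = 2650 m/s

Transfer-ellipse semi-major axis a_t = (r₁ + r₂)/2 = (18000 + 54000)/2 = 36000 km.
Circular speed at r₁: v₁ = √(μ/r₁) = √(8.133×10^5/18000) = 6.7219 km/s.
On the transfer ellipse at r₁, v² = μ(2/r − 1/a) gives v_p = √[μ(2/r₁ − 1/a_t)] = 8.2326 km/s.
First burn Δv₁ = |v_p − v₁| = 1.5107 km/s.
Circular speed at r₂: v₂ = √(μ/r₂) = 3.8809 km/s.
Transfer-orbit speed at r₂: v_a = √[μ(2/r₂ − 1/a_t)] = 2.7442 km/s.
Second burn Δv₂ = |v₂ − v_a| = 1.1367 km/s.
Δv = Δv₁ + Δv₂ = 1.5107 + 1.1367 = 2.647 km/s.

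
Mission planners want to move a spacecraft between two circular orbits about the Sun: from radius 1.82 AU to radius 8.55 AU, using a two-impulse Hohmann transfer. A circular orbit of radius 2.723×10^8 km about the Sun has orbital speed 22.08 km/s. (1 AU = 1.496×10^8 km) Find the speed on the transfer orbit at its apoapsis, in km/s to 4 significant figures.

v = 6.036 km/s

From the circular-orbit relation v² = μ/r at r = 2.723×10^8 km: μ = v²r = (22.08)² × 2.723×10^8 = 1.32753×10^11 km³/s².
In km: r₁ = 1.82 × 1.496×10^8 = 2.72272×10^8 km; r₂ = 8.55 × 1.496×10^8 = 1.27908×10^9 km.
Transfer-ellipse semi-major axis a_t = (r₁ + r₂)/2 = (2.72272×10^8 + 1.27908×10^9)/2 = 7.75676×10^8 km.
The apoapsis of the transfer ellipse is at r = 1.27908×10^9 km.
Vis-viva: v = √[μ(2/r − 1/a_t)] = √[1.32753×10^11 × (2/1.27908×10^9 − 1/7.75676×10^8)] = 6.036 km/s.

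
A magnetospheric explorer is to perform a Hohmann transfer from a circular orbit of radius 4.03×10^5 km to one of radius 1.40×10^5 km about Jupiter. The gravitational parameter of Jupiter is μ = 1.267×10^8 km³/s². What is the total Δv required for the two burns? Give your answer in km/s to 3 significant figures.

Δv = 11.6 km/s

Transfer-ellipse semi-major axis a_t = (r₁ + r₂)/2 = (4.030×10^5 + 1.400×10^5)/2 = 2.715×10^5 km.
At r₁ the circular-orbit speed is v₁ = √(μ/r₁) = 17.7311 km/s.
Transfer-orbit speed at r₁ (v² = μ(2/r − 1/a)): v_a = √[μ(2/r₁ − 1/a_t)] = 12.7325 km/s.
First burn Δv₁ = |v_a − v₁| = 4.999 km/s.
Circular speed at r₂: v₂ = √(μ/r₂) = 30.0832 km/s.
Transfer-orbit speed at r₂: v_p = √[μ(2/r₂ − 1/a_t)] = 36.6515 km/s.
Second burn Δv₂ = |v₂ − v_p| = 6.568 km/s.
Δv = Δv₁ + Δv₂ = 4.999 + 6.568 = 11.57 km/s.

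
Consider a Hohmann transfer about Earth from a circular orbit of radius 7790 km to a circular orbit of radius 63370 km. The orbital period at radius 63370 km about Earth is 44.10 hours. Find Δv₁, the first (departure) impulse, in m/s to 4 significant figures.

Δv₁ = 2393 m/s

From Kepler's third law T² = 4π²r³/μ at r = 63370 km, T = 44.10 hours = 44.10 × 3600 s = 1.5876×10^5 s: μ = 4π²r³/T² = 3.98592×10^5 km³/s².
Transfer-ellipse semi-major axis a_t = (r₁ + r₂)/2 = (7790 + 63370)/2 = 35580 km.
Circular speed at r = 7790 km: v_c = √(μ/r) = 7.153 km/s.
Transfer-orbit speed at the same r (vis-viva, a = a_t): v_t = √[μ(2/r − 1/a_t)] = 9.546 km/s.
Δv₁ = |v_t − v_c| = |9.546 − 7.153| = 2.393 km/s.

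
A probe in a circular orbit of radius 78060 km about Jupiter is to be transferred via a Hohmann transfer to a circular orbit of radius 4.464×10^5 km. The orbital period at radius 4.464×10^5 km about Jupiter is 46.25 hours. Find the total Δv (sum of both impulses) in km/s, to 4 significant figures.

From Kepler's third law T² = 4π²r³/μ at r = 4.464×10^5 km, T = 46.25 hours = 46.25 × 3600 s = 1.665×10^5 s: μ = 4π²r³/T² = 1.26679×10^8 km³/s².
Semi-major axis of the transfer orbit: a_t = (78060 + 4.464×10^5)/2 = 2.6223×10^5 km.
At r₁ the circular-orbit speed is v₁ = √(μ/r₁) = 40.284 km/s.
On the transfer ellipse at r₁, v² = μ(2/r − 1/a) gives v_p = √[μ(2/r₁ − 1/a_t)] = 52.560 km/s.
First burn Δv₁ = |v_p − v₁| = 12.276 km/s.
At r₂, v₂ = √(μ/r₂) = 16.8457 km/s.
Transfer-orbit speed at r₂: v_a = √[μ(2/r₂ − 1/a_t)] = 9.19100 km/s.
Second burn Δv₂ = |v₂ − v_a| = 7.6547 km/s.
Total Δv = Δv₁ + Δv₂ = 19.93 km/s.

Δv = 19.93 km/s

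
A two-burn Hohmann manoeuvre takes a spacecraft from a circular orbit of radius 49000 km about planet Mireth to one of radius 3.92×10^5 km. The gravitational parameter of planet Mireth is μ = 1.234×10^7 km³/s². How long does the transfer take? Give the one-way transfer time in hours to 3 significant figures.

Semi-major axis of the transfer orbit: a_t = (49000 + 3.920×10^5)/2 = 2.205×10^5 km.
Transfer time t = π√(a_t³/μ) = π√((2.205×10^5)³ / 1.234×10^7) = 92600 s.
Converting: 92600 s ÷ 3600 s/hour = 25.7 hours.

t = 25.7 hours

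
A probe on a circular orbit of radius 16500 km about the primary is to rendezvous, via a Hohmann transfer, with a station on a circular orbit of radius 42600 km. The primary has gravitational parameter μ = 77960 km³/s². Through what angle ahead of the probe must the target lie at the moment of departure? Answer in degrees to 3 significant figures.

φ = 76.0°

Semi-major axis of the transfer orbit: a_t = (16500 + 42600)/2 = 29550 km.
Transfer time t = π√(a_t³/μ) = 57150 s.
Target angular speed ω₂ = √(μ/r₂³) = 3.176×10^-5 rad/s.
Angle swept by the target during transfer: ω₂·t = 1.815 rad = 104.0°.
Arrival is 180° from departure on the ellipse, so φ = 180° − 104.0° = 76.0°.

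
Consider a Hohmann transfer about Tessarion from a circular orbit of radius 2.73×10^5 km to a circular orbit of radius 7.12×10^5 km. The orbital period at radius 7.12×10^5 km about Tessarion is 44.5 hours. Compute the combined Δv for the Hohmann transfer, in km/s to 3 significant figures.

Δv = 16.3 km/s

From Kepler's third law T² = 4π²r³/μ at r = 7.12×10^5 km, T = 44.5 hours = 44.5 × 3600 s = 1.602×10^5 s: μ = 4π²r³/T² = 5.55232×10^8 km³/s².
The Hohmann ellipse has a_t = (r₁ + r₂)/2 = 4.925×10^5 km.
Circular speed at r₁: v₁ = √(μ/r₁) = √(5.55232×10^8/2.730×10^5) = 45.098 km/s.
Transfer-orbit speed at r₁ (vis-viva equation): v_p = √[μ(2/r₁ − 1/a_t)] = 54.224 km/s.
First burn Δv₁ = |v_p − v₁| = 9.126 km/s.
Circular speed at r₂: v₂ = √(μ/r₂) = 27.925 km/s.
Transfer-orbit speed at r₂: v_a = √[μ(2/r₂ − 1/a_t)] = 20.791 km/s.
Second burn Δv₂ = |v₂ − v_a| = 7.134 km/s.
Total Δv = Δv₁ + Δv₂ = 16.26 km/s.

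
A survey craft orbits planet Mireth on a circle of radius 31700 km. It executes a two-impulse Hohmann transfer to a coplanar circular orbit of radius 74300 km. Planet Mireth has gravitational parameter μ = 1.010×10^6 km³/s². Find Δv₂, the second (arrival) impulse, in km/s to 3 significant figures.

Δv₂ = 0.836 km/s

Transfer-ellipse semi-major axis a_t = (r₁ + r₂)/2 = (31700 + 74300)/2 = 53000 km.
Circular speed at r = 74300 km: v_c = √(μ/r) = 3.6869 km/s.
Vis-viva on the transfer ellipse at r = 74300 km gives v_t = √[μ(2/r − 1/a_t)] = 2.8514 km/s.
Δv₂ = |v_t − v_c| = |2.8514 − 3.6869| = 0.8355 km/s.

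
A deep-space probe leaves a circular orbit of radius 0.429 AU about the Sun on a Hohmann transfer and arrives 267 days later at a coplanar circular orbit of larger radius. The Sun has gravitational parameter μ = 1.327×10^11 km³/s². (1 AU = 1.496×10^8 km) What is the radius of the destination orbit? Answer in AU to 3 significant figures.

r₂ = 2.15 AU

In km: r₁ = 0.429 × 1.496×10^8 = 6.41784×10^7 km.
Transfer time t = 267 days = 2.30688×10^7 s, and t = π√(a_t³/μ).
So a_t = (μ t²/π²)^(1/3) = (1.327×10^11 × (2.30688×10^7)² / π²)^(1/3) = 1.9270×10^8 km.
Since a_t = (r₁ + r₂)/2, r₂ = 2a_t − r₁ = 2×1.9270×10^8 − 6.41784×10^7 = 3.212216×10^8 km.
In AU: r₂ = 3.212216×10^8 / 1.496×10^8 = 2.15 AU.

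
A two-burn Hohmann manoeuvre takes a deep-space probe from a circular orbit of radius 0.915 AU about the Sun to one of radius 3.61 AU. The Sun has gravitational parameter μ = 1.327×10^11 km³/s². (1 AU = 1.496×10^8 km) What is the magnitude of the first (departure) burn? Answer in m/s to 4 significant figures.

Δv₁ = 8194 m/s

In km: r₁ = 0.915 × 1.496×10^8 = 1.36884×10^8 km; r₂ = 3.61 × 1.496×10^8 = 5.40056×10^8 km.
The Hohmann ellipse has a_t = (r₁ + r₂)/2 = 3.3847×10^8 km.
Circular speed at r = 1.36884×10^8 km: v_c = √(μ/r) = 31.1357 km/s.
Transfer-orbit speed at the same r (vis-viva, a = a_t): v_t = √[μ(2/r − 1/a_t)] = 39.3295 km/s.
Δv₁ = |v_t − v_c| = |39.3295 − 31.1357| = 8.194 km/s.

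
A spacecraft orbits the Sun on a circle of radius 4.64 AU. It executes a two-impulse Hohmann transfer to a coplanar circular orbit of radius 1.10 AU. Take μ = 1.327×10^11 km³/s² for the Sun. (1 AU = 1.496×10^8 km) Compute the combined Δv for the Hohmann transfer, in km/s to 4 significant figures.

Δv = 12.98 km/s

In km: r₁ = 4.64 × 1.496×10^8 = 6.94144×10^8 km; r₂ = 1.10 × 1.496×10^8 = 1.6456×10^8 km.
The Hohmann ellipse has a_t = (r₁ + r₂)/2 = 4.29352×10^8 km.
Circular speed at r₁: v₁ = √(μ/r₁) = √(1.327×10^11/6.94144×10^8) = 13.8264 km/s.
On the transfer ellipse at r₁, v² = μ(2/r − 1/a) gives v_a = √[μ(2/r₁ − 1/a_t)] = 8.55985 km/s.
First burn Δv₁ = |v_a − v₁| = 5.267 km/s.
At r₂, v₂ = √(μ/r₂) = 28.40 km/s.
Transfer-orbit speed at r₂: v_p = √[μ(2/r₂ − 1/a_t)] = 36.11 km/s.
Second burn Δv₂ = |v₂ − v_p| = 7.710 km/s.
Total Δv = Δv₁ + Δv₂ = 12.98 km/s.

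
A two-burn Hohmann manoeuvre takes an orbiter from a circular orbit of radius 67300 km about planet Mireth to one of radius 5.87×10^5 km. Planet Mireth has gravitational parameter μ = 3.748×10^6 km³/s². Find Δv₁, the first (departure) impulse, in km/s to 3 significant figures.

Transfer-ellipse semi-major axis a_t = (r₁ + r₂)/2 = (67300 + 5.870×10^5)/2 = 3.2715×10^5 km.
On the circular orbit at r = 67300 km, v_c = √(μ/r) = 7.4626 km/s.
Transfer-orbit speed at the same r (vis-viva, a = a_t): v_t = √[μ(2/r − 1/a_t)] = 9.9963 km/s.
Δv₁ = |v_t − v_c| = |9.9963 − 7.4626| = 2.534 km/s.

Δv₁ = 2.53 km/s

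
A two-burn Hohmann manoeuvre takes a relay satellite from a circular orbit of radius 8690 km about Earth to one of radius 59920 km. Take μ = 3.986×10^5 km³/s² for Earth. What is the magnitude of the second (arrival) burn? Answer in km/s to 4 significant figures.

The Hohmann ellipse has a_t = (r₁ + r₂)/2 = 34305 km.
On the circular orbit at r = 59920 km, v_c = √(μ/r) = 2.579 km/s.
Transfer-orbit speed at the same r (vis-viva, a = a_t): v_t = √[μ(2/r − 1/a_t)] = 1.298 km/s.
Δv₂ = |v_t − v_c| = |1.298 − 2.579| = 1.281 km/s.

Δv₂ = 1.281 km/s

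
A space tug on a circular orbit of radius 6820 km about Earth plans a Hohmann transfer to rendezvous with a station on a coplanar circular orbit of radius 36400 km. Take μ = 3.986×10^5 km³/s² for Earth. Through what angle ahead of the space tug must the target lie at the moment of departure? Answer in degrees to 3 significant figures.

φ = 97.7°

The Hohmann ellipse has a_t = (r₁ + r₂)/2 = 21610 km.
The half-period of the transfer ellipse is t = π√(a_t³/μ) = 15808 s.
The target's mean motion on its circular orbit is ω₂ = √(μ/r₂³) = 9.0911×10^-5 rad/s.
Angle swept by the target during transfer: ω₂·t = 1.4371 rad = 82.34°.
Arrival is 180° from departure on the ellipse, so φ = 180° − 82.34° = 97.7°.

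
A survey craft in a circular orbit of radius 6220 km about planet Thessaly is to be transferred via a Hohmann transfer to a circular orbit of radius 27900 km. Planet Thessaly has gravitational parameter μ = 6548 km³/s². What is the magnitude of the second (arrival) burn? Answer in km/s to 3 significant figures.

The Hohmann ellipse has a_t = (r₁ + r₂)/2 = 17060 km.
On the circular orbit at r = 27900 km, v_c = √(μ/r) = 0.48445 km/s.
Transfer-orbit speed at the same r (vis-viva, a = a_t): v_t = √[μ(2/r − 1/a_t)] = 0.29252 km/s.
Δv₂ = |v_t − v_c| = |0.29252 − 0.48445| = 0.1919 km/s.

Δv₂ = 0.192 km/s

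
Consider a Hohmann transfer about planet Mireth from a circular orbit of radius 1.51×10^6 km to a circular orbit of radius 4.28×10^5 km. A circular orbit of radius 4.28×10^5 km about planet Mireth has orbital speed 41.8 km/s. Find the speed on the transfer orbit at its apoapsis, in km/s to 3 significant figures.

v = 14.8 km/s

From the circular-orbit relation v² = μ/r at r = 4.28×10^5 km: μ = v²r = (41.8)² × 4.28×10^5 = 7.47819×10^8 km³/s².
Transfer-ellipse semi-major axis a_t = (r₁ + r₂)/2 = (1.510×10^6 + 4.280×10^5)/2 = 9.690×10^5 km.
At apoapsis, r = 1.510×10^6 km.
Vis-viva: v = √[μ(2/r − 1/a_t)] = √[7.47819×10^8 × (2/1.510×10^6 − 1/9.690×10^5)] = 14.79 km/s.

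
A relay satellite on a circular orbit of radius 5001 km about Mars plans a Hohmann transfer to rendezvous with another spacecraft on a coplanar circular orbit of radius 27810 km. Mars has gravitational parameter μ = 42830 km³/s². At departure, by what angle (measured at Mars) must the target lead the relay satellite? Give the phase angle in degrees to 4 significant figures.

φ = 98.44°

The Hohmann ellipse has a_t = (r₁ + r₂)/2 = 16405.5 km.
The half-period of the transfer ellipse is t = π√(a_t³/μ) = 31898 s.
Target angular speed ω₂ = √(μ/r₂³) = 4.4624×10^-5 rad/s.
Angle swept by the target during transfer: ω₂·t = 1.42342 rad = 81.56°.
Arrival is 180° from departure on the ellipse, so φ = 180° − 81.56° = 98.44°.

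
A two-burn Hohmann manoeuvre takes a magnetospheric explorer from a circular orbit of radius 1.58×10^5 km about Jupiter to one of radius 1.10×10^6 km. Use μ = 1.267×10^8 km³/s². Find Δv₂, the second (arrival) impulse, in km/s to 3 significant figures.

Δv₂ = 5.35 km/s

Transfer-ellipse semi-major axis a_t = (r₁ + r₂)/2 = (1.580×10^5 + 1.100×10^6)/2 = 6.290×10^5 km.
On the circular orbit at r = 1.100×10^6 km, v_c = √(μ/r) = 10.732 km/s.
Transfer-orbit speed at the same r (vis-viva, a = a_t): v_t = √[μ(2/r − 1/a_t)] = 5.3789 km/s.
Δv₂ = |v_t − v_c| = |5.3789 − 10.732| = 5.353 km/s.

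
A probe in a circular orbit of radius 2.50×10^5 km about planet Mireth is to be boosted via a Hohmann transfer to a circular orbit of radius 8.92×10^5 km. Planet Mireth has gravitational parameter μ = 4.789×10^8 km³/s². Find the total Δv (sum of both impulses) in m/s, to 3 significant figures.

Transfer-ellipse semi-major axis a_t = (r₁ + r₂)/2 = (2.500×10^5 + 8.920×10^5)/2 = 5.710×10^5 km.
Circular speed at r₁: v₁ = √(μ/r₁) = √(4.789×10^8/2.500×10^5) = 43.768 km/s.
Transfer-orbit speed at r₁ (v² = μ(2/r − 1/a)): v_p = √[μ(2/r₁ − 1/a_t)] = 54.704 km/s.
First burn Δv₁ = |v_p − v₁| = 10.94 km/s.
At r₂, v₂ = √(μ/r₂) = 23.171 km/s.
Transfer-orbit speed at r₂: v_a = √[μ(2/r₂ − 1/a_t)] = 15.332 km/s.
Second burn Δv₂ = |v₂ − v_a| = 7.839 km/s.
Δv = Δv₁ + Δv₂ = 10.94 + 7.839 = 18.78 km/s.

Δv = 18800 m/s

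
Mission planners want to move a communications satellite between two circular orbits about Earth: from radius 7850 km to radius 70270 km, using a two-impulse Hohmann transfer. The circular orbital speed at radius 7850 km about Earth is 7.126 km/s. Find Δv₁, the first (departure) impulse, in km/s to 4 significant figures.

Δv₁ = 2.432 km/s

From the circular-orbit relation v² = μ/r at r = 7850 km: μ = v²r = (7.126)² × 7850 = 3.98622×10^5 km³/s².
The Hohmann ellipse has a_t = (r₁ + r₂)/2 = 39060 km.
Circular speed at r = 7850 km: v_c = √(μ/r) = 7.126 km/s.
Transfer-orbit speed at the same r (vis-viva, a = a_t): v_t = √[μ(2/r − 1/a_t)] = 9.558 km/s.
Δv₁ = |v_t − v_c| = |9.558 − 7.126| = 2.432 km/s.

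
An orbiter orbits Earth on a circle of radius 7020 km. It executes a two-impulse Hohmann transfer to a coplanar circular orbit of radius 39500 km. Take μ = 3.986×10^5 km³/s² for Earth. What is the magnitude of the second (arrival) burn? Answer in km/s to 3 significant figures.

Semi-major axis of the transfer orbit: a_t = (7020 + 39500)/2 = 23260 km.
Circular speed at r = 39500 km: v_c = √(μ/r) = 3.177 km/s.
Transfer-orbit speed at the same r (vis-viva, a = a_t): v_t = √[μ(2/r − 1/a_t)] = 1.745 km/s.
Δv₂ = |v_t − v_c| = |1.745 − 3.177| = 1.432 km/s.

Δv₂ = 1.43 km/s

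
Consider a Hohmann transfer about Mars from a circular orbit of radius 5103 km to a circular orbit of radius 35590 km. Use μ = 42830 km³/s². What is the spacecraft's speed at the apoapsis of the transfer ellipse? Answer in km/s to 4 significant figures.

v = 0.5494 km/s

Semi-major axis of the transfer orbit: a_t = (5103 + 35590)/2 = 20346.5 km.
The apoapsis of the transfer ellipse is at r = 35590 km.
Applying v² = μ(2/r − 1/a_t): v = 0.5494 km/s.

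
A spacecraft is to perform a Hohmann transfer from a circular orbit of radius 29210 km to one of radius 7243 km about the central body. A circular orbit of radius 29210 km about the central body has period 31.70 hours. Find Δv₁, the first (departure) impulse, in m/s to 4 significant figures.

From Kepler's third law T² = 4π²r³/μ at r = 29210 km, T = 31.70 hours = 31.70 × 3600 s = 1.1412×10^5 s: μ = 4π²r³/T² = 75549.4 km³/s².
Semi-major axis of the transfer orbit: a_t = (29210 + 7243)/2 = 18226.5 km.
Circular speed at r = 29210 km: v_c = √(μ/r) = 1.6082 km/s.
Vis-viva on the transfer ellipse at r = 29210 km gives v_t = √[μ(2/r − 1/a_t)] = 1.0138 km/s.
Δv₁ = |v_t − v_c| = |1.0138 − 1.6082| = 0.5944 km/s.

Δv₁ = 594.4 m/s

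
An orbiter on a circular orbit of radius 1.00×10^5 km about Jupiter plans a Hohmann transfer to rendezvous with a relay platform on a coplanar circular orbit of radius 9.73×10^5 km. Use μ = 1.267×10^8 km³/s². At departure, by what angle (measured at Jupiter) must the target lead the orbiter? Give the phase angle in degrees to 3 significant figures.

φ = 106°

Semi-major axis of the transfer orbit: a_t = (1.000×10^5 + 9.730×10^5)/2 = 5.365×10^5 km.
The half-period of the transfer ellipse is t = π√(a_t³/μ) = 1.0968×10^5 s.
The target's mean motion on its circular orbit is ω₂ = √(μ/r₂³) = 1.1728×10^-5 rad/s.
Angle swept by the target during transfer: ω₂·t = 1.2863 rad = 73.70°.
The orbiter traverses 180° on the transfer ellipse, so the target must lead by 180° − 73.70° = 106°.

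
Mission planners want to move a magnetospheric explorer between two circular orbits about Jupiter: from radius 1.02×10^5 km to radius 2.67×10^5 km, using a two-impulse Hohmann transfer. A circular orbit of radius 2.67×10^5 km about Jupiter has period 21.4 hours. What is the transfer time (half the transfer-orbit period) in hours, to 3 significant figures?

From Kepler's third law T² = 4π²r³/μ at r = 2.67×10^5 km, T = 21.4 hours = 21.4 × 3600 s = 77040 s: μ = 4π²r³/T² = 1.26608×10^8 km³/s².
Semi-major axis of the transfer orbit: a_t = (1.020×10^5 + 2.670×10^5)/2 = 1.845×10^5 km.
Half the transfer-orbit period gives t = π√(a_t³/μ) = 22130 s.
Converting: 22130 s ÷ 3600 s/hour = 6.15 hours.

t = 6.15 hours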